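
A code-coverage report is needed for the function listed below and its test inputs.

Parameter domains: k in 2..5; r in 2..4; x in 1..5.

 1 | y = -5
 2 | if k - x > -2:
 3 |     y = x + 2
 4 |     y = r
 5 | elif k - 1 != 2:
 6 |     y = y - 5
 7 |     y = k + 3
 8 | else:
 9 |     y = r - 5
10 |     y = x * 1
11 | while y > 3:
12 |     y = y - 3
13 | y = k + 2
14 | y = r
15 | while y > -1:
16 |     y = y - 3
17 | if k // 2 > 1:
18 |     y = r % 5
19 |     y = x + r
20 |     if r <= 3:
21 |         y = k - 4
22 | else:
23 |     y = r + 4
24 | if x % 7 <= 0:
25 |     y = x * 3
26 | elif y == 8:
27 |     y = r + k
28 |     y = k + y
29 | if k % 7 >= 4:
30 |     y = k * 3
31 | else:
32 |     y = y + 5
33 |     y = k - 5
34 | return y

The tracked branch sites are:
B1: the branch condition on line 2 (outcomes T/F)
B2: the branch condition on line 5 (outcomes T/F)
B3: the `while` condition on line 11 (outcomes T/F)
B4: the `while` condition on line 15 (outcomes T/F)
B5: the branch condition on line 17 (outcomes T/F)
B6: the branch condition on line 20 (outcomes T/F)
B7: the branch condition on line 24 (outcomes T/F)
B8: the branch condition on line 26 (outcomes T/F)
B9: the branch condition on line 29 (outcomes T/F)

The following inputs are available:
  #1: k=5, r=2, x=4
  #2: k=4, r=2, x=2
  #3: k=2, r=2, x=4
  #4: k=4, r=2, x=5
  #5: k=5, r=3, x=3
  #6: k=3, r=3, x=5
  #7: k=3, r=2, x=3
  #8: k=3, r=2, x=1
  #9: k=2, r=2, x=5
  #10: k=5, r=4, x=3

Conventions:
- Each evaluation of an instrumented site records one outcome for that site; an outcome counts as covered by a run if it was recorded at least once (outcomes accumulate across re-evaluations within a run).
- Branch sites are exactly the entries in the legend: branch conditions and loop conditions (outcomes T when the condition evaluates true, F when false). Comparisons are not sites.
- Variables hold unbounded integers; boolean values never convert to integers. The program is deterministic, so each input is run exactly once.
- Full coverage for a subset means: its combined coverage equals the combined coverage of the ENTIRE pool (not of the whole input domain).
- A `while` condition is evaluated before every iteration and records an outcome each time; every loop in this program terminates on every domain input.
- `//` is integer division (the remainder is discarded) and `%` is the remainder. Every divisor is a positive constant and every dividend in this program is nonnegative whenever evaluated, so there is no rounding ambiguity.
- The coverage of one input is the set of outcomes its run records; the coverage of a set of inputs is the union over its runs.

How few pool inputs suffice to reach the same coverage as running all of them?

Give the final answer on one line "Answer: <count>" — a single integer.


#1 (k=5, r=2, x=4) -> B1->T, B3->F, B4->T, B4->F, B5->T, B6->T, B7->F, B8->F, B9->T; covered: B1=T, B3=F, B4=T, B4=F, B5=T, B6=T, B7=F, B8=F, B9=T
#2 (k=4, r=2, x=2) -> B1->T, B3->F, B4->T, B4->F, B5->T, B6->T, B7->F, B8->F, B9->T; covered: B1=T, B3=F, B4=T, B4=F, B5=T, B6=T, B7=F, B8=F, B9=T
#3 (k=2, r=2, x=4) -> B1->F, B2->T, B3->T, B3->F, B4->T, B4->F, B5->F, B7->F, B8->F, B9->F; covered: B1=F, B2=T, B3=T, B3=F, B4=T, B4=F, B5=F, B7=F, B8=F, B9=F
#4 (k=4, r=2, x=5) -> B1->T, B3->F, B4->T, B4->F, B5->T, B6->T, B7->F, B8->F, B9->T; covered: B1=T, B3=F, B4=T, B4=F, B5=T, B6=T, B7=F, B8=F, B9=T
#5 (k=5, r=3, x=3) -> B1->T, B3->F, B4->T, B4->T, B4->F, B5->T, B6->T, B7->F, B8->F, B9->T; covered: B1=T, B3=F, B4=T, B4=F, B5=T, B6=T, B7=F, B8=F, B9=T
#6 (k=3, r=3, x=5) -> B1->F, B2->F, B3->T, B3->F, B4->T, B4->T, B4->F, B5->F, B7->F, B8->F, B9->F; covered: B1=F, B2=F, B3=T, B3=F, B4=T, B4=F, B5=F, B7=F, B8=F, B9=F
#7 (k=3, r=2, x=3) -> B1->T, B3->F, B4->T, B4->F, B5->F, B7->F, B8->F, B9->F; covered: B1=T, B3=F, B4=T, B4=F, B5=F, B7=F, B8=F, B9=F
#8 (k=3, r=2, x=1) -> B1->T, B3->F, B4->T, B4->F, B5->F, B7->F, B8->F, B9->F; covered: B1=T, B3=F, B4=T, B4=F, B5=F, B7=F, B8=F, B9=F
#9 (k=2, r=2, x=5) -> B1->F, B2->T, B3->T, B3->F, B4->T, B4->F, B5->F, B7->F, B8->F, B9->F; covered: B1=F, B2=T, B3=T, B3=F, B4=T, B4=F, B5=F, B7=F, B8=F, B9=F
#10 (k=5, r=4, x=3) -> B1->T, B3->T, B3->F, B4->T, B4->T, B4->F, B5->T, B6->F, B7->F, B8->F, B9->T; covered: B1=T, B3=T, B3=F, B4=T, B4=F, B5=T, B6=F, B7=F, B8=F, B9=T
pool-wide coverage (16 outcomes): B1=T, B1=F, B2=T, B2=F, B3=T, B3=F, B4=T, B4=F, B5=T, B5=F, B6=T, B6=F, B7=F, B8=F, B9=T, B9=F
every size-1 subset falls short of the 16 outcomes (best: 10/16)
every size-2 subset falls short of the 16 outcomes (best: 14/16)
every size-3 subset falls short of the 16 outcomes (best: 15/16)
size 4: inputs {1, 3, 6, 10} cover all 16 outcomes, and no lexicographically smaller subset of this size does
Answer: 4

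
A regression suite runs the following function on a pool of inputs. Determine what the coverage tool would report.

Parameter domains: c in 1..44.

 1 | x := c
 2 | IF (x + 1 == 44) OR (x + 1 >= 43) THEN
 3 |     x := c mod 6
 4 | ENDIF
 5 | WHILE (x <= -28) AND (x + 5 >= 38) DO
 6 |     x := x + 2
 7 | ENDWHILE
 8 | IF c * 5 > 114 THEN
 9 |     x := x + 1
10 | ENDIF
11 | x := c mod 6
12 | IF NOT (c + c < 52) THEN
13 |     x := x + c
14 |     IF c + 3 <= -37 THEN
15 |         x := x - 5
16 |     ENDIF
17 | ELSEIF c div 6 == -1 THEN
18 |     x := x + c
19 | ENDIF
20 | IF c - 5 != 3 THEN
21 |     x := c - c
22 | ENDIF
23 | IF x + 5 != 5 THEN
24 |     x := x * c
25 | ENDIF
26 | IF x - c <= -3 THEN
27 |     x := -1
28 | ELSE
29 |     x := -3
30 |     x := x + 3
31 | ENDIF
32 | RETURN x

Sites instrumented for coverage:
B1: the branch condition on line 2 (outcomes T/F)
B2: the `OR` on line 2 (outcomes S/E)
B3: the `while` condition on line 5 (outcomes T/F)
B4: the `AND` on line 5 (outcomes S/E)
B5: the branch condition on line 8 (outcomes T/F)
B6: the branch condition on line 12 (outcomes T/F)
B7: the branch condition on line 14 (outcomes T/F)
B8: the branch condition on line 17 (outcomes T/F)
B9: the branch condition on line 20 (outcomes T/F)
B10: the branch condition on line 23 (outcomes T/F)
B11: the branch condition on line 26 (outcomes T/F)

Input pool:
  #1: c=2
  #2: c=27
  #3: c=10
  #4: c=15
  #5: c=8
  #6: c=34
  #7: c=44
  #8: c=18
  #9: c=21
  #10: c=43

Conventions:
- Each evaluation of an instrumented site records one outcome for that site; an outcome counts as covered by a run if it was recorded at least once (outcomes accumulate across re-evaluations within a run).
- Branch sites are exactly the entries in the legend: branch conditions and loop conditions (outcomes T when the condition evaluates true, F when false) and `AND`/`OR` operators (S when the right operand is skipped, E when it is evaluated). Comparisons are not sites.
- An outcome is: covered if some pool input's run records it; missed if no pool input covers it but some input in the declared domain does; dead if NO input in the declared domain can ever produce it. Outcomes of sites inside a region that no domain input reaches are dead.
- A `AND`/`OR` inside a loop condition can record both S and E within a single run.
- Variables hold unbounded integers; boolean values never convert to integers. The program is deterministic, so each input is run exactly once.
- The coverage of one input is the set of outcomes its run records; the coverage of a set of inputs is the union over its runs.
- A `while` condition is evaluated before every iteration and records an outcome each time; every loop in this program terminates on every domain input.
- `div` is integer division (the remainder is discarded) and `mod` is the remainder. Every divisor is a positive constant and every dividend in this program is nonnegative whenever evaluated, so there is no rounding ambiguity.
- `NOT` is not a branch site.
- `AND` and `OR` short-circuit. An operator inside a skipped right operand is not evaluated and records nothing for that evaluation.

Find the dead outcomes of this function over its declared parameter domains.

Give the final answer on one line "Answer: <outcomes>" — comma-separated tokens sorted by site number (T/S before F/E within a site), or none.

running all 44 domain inputs and tallying outcomes:
  B3=T: zero occurrences over every domain input -> dead
  B4=E: zero occurrences over every domain input -> dead
  B7=T: zero occurrences over every domain input -> dead
  B8=T: zero occurrences over every domain input -> dead
  reachable outcomes have witnesses, e.g. B1=T (e.g. c=42), B1=F (e.g. c=1), B2=S (e.g. c=43), B2=E (e.g. c=1)

Answer: B3=T, B4=E, B7=T, B8=T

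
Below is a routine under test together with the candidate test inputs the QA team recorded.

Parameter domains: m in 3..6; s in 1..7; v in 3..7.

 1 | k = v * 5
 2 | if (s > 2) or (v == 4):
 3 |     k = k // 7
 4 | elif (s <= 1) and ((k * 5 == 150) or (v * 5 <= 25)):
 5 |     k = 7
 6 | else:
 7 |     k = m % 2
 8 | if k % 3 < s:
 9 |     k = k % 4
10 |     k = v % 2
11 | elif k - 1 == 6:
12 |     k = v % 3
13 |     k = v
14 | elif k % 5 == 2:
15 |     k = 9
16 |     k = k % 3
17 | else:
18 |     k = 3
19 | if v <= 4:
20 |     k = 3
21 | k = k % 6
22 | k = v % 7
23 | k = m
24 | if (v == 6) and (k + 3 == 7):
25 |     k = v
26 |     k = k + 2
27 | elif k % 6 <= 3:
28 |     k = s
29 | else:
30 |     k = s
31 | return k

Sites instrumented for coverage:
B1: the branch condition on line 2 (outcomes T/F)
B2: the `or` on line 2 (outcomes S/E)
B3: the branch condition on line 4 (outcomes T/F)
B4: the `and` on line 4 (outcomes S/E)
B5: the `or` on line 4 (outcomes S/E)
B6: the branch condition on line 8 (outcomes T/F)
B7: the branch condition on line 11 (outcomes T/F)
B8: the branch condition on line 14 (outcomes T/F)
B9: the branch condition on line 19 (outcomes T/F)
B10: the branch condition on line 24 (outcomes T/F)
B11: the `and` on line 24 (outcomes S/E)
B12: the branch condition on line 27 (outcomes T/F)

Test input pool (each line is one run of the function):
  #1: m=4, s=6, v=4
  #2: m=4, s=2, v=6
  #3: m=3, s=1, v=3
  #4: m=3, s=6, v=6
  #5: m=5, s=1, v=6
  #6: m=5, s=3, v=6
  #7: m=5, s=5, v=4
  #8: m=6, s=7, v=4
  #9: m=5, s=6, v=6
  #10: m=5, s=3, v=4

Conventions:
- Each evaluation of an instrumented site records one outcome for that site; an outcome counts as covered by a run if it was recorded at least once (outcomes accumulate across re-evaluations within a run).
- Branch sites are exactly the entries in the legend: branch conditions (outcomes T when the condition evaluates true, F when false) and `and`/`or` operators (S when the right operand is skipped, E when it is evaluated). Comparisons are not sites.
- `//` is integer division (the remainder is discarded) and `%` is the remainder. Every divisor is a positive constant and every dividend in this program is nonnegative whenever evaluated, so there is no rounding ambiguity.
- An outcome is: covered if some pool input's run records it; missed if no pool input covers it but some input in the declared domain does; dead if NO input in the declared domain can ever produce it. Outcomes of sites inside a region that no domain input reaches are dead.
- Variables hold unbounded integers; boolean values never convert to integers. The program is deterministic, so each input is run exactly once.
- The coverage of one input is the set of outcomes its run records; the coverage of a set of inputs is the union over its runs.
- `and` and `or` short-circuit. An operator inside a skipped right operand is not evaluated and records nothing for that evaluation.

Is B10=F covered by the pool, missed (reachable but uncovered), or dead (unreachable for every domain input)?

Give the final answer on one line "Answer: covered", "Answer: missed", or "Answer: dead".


B10=F is recorded by pool input(s) 1, 3, 4, 5, 6, 7, 8, 9, 10 -> covered
Answer: covered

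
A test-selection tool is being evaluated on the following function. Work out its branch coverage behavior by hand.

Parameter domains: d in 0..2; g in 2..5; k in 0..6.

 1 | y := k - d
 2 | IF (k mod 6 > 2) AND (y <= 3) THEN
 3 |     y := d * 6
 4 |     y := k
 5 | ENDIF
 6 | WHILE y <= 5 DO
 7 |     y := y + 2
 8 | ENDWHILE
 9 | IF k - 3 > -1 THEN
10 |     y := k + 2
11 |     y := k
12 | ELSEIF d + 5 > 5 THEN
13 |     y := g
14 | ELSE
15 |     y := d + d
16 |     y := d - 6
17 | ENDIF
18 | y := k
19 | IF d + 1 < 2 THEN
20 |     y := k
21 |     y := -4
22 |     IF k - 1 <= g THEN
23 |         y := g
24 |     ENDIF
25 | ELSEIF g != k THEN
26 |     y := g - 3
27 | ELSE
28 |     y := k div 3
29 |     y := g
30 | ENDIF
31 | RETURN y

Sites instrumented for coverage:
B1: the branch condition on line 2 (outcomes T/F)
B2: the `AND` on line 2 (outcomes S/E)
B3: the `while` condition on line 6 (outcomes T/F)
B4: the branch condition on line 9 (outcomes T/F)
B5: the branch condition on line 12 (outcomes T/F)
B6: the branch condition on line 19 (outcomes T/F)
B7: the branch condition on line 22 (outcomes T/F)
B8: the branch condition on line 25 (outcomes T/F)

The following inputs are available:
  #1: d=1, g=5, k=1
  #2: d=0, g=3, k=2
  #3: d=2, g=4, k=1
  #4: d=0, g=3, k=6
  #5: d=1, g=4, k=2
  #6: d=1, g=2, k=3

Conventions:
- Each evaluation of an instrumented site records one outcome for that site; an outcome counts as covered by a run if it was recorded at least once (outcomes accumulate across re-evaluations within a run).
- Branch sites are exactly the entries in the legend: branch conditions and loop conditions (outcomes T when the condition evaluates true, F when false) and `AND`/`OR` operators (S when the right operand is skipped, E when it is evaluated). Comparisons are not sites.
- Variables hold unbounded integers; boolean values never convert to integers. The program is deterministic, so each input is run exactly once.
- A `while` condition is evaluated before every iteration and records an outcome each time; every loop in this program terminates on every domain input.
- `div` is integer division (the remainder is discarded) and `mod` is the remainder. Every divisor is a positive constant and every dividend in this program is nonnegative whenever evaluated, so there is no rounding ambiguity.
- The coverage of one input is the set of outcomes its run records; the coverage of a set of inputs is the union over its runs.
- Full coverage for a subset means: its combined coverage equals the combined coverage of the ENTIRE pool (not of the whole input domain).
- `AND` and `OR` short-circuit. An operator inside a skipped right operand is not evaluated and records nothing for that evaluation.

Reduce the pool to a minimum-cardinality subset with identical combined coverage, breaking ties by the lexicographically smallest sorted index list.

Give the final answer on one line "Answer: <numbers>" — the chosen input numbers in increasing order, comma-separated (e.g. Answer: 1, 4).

input #1, d=1, g=5, k=1: events B2->S, B1->F, B3->T, B3->T, B3->T, B3->F, B4->F, B5->T, B6->F, B8->T; outcomes B1=F, B2=S, B3=T, B3=F, B4=F, B5=T, B6=F, B8=T
input #2, d=0, g=3, k=2: events B2->S, B1->F, B3->T, B3->T, B3->F, B4->F, B5->F, B6->T, B7->T; outcomes B1=F, B2=S, B3=T, B3=F, B4=F, B5=F, B6=T, B7=T
input #3, d=2, g=4, k=1: events B2->S, B1->F, B3->T, B3->T, B3->T, B3->T, B3->F, B4->F, B5->T, B6->F, B8->T; outcomes B1=F, B2=S, B3=T, B3=F, B4=F, B5=T, B6=F, B8=T
input #4, d=0, g=3, k=6: events B2->S, B1->F, B3->F, B4->T, B6->T, B7->F; outcomes B1=F, B2=S, B3=F, B4=T, B6=T, B7=F
input #5, d=1, g=4, k=2: events B2->S, B1->F, B3->T, B3->T, B3->T, B3->F, B4->F, B5->T, B6->F, B8->T; outcomes B1=F, B2=S, B3=T, B3=F, B4=F, B5=T, B6=F, B8=T
input #6, d=1, g=2, k=3: events B2->E, B1->T, B3->T, B3->T, B3->F, B4->T, B6->F, B8->T; outcomes B1=T, B2=E, B3=T, B3=F, B4=T, B6=F, B8=T
together the pool reaches 15 outcomes: B1=T, B1=F, B2=S, B2=E, B3=T, B3=F, B4=T, B4=F, B5=T, B5=F, B6=T, B6=F, B7=T, B7=F, B8=T
every size-1 subset falls short of the 15 outcomes (best: 8/15)
every size-2 subset falls short of the 15 outcomes (best: 13/15)
every size-3 subset falls short of the 15 outcomes (best: 14/15)
size 4: inputs {1, 2, 4, 6} cover all 15 outcomes, and no lexicographically smaller subset of this size does

Answer: 1, 2, 4, 6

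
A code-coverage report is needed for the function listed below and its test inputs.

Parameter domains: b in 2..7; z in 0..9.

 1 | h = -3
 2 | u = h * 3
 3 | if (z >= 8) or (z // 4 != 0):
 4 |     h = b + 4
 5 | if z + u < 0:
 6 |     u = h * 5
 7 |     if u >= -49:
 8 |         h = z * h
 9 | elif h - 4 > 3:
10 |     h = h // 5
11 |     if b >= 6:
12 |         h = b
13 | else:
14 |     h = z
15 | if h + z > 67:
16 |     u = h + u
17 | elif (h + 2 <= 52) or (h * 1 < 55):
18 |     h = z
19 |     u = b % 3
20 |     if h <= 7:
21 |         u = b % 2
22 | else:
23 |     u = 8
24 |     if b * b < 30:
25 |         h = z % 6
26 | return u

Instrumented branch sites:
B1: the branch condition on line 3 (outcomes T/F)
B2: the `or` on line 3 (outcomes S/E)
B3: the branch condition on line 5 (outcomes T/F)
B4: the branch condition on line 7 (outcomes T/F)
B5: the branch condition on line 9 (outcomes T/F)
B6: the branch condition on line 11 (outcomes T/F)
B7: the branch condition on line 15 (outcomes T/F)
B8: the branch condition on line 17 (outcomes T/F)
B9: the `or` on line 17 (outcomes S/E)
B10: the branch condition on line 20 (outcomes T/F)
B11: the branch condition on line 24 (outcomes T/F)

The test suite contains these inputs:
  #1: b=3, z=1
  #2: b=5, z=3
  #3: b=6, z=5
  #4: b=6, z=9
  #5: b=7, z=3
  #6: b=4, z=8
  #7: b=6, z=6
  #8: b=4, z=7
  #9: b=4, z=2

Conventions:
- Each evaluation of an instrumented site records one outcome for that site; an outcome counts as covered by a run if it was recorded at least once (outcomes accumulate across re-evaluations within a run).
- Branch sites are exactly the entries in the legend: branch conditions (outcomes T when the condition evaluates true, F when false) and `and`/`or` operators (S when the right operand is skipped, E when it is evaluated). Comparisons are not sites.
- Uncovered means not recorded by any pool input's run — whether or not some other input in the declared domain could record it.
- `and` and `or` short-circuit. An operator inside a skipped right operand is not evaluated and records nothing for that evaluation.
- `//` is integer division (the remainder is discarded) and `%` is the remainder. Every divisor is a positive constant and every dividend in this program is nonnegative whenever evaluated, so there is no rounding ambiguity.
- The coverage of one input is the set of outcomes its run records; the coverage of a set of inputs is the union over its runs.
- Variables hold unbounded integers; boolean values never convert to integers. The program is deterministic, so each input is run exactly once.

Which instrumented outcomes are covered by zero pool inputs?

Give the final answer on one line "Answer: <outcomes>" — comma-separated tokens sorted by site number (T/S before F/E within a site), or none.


#1 (b=3, z=1) -> covered: B1=F, B2=E, B3=T, B4=T, B7=F, B8=T, B9=S, B10=T
#2 (b=5, z=3) -> covered: B1=F, B2=E, B3=T, B4=T, B7=F, B8=T, B9=S, B10=T
#3 (b=6, z=5) -> covered: B1=T, B2=E, B3=T, B4=T, B7=F, B8=T, B9=S, B10=T
#4 (b=6, z=9) -> covered: B1=T, B2=S, B3=F, B5=T, B6=T, B7=F, B8=T, B9=S, B10=F
#5 (b=7, z=3) -> covered: B1=F, B2=E, B3=T, B4=T, B7=F, B8=T, B9=S, B10=T
#6 (b=4, z=8) -> covered: B1=T, B2=S, B3=T, B4=T, B7=T
#7 (b=6, z=6) -> covered: B1=T, B2=E, B3=T, B4=T, B7=F, B8=F, B9=E, B11=F
#8 (b=4, z=7) -> covered: B1=T, B2=E, B3=T, B4=T, B7=F, B8=F, B9=E, B11=T
#9 (b=4, z=2) -> covered: B1=F, B2=E, B3=T, B4=T, B7=F, B8=T, B9=S, B10=T
union over the pool: B1=T, B1=F, B2=S, B2=E, B3=T, B3=F, B4=T, B5=T, B6=T, B7=T, B7=F, B8=T, B8=F, B9=S, B9=E, B10=T, B10=F, B11=T, B11=F
uncovered (3 of 22): B4=F, B5=F, B6=F
Answer: B4=F, B5=F, B6=F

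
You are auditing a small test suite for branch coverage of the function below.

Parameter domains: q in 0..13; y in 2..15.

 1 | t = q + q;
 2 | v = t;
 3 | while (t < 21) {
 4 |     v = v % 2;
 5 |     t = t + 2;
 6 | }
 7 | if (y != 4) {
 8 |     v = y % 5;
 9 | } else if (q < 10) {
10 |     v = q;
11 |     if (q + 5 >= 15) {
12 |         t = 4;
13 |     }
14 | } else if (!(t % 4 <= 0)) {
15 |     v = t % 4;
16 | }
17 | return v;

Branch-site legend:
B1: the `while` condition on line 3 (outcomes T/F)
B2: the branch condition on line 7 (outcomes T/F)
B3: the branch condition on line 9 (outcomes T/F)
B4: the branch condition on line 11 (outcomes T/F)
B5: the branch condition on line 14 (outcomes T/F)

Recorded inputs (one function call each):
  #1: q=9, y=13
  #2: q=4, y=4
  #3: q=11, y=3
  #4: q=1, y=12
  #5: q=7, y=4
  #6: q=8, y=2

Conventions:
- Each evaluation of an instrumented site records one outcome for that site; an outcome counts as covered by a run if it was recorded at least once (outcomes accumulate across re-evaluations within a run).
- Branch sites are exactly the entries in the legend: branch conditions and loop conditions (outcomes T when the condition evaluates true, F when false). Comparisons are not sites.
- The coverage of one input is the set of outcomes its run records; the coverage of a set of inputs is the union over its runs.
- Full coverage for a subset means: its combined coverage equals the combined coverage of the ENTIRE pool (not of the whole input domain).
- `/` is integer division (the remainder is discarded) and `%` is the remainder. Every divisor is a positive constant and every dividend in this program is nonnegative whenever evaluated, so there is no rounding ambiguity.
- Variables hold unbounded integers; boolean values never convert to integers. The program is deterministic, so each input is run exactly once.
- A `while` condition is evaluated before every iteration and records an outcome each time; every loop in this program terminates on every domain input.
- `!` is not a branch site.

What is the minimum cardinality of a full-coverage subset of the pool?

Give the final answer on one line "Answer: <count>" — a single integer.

run #1 (q=9, y=13) runs B1->T, B1->T, B1->F, B2->T; records B1=T, B1=F, B2=T
run #2 (q=4, y=4) runs B1->T, B1->T, B1->T, B1->T, B1->T, B1->T, B1->T, B1->F, B2->F, B3->T, B4->F; records B1=T, B1=F, B2=F, B3=T, B4=F
run #3 (q=11, y=3) runs B1->F, B2->T; records B1=F, B2=T
run #4 (q=1, y=12) runs B1->T, B1->T, B1->T, B1->T, B1->T, B1->T, B1->T, B1->T, B1->T, B1->T, B1->F, B2->T; records B1=T, B1=F, B2=T
run #5 (q=7, y=4) runs B1->T, B1->T, B1->T, B1->T, B1->F, B2->F, B3->T, B4->F; records B1=T, B1=F, B2=F, B3=T, B4=F
run #6 (q=8, y=2) runs B1->T, B1->T, B1->T, B1->F, B2->T; records B1=T, B1=F, B2=T
together the pool reaches 6 outcomes: B1=T, B1=F, B2=T, B2=F, B3=T, B4=F
every size-1 subset falls short of the 6 outcomes (best: 5/6)
the canonical winner is {1, 2}: size 2, full 6-outcome coverage, earliest index list among size-2 covers

Answer: 2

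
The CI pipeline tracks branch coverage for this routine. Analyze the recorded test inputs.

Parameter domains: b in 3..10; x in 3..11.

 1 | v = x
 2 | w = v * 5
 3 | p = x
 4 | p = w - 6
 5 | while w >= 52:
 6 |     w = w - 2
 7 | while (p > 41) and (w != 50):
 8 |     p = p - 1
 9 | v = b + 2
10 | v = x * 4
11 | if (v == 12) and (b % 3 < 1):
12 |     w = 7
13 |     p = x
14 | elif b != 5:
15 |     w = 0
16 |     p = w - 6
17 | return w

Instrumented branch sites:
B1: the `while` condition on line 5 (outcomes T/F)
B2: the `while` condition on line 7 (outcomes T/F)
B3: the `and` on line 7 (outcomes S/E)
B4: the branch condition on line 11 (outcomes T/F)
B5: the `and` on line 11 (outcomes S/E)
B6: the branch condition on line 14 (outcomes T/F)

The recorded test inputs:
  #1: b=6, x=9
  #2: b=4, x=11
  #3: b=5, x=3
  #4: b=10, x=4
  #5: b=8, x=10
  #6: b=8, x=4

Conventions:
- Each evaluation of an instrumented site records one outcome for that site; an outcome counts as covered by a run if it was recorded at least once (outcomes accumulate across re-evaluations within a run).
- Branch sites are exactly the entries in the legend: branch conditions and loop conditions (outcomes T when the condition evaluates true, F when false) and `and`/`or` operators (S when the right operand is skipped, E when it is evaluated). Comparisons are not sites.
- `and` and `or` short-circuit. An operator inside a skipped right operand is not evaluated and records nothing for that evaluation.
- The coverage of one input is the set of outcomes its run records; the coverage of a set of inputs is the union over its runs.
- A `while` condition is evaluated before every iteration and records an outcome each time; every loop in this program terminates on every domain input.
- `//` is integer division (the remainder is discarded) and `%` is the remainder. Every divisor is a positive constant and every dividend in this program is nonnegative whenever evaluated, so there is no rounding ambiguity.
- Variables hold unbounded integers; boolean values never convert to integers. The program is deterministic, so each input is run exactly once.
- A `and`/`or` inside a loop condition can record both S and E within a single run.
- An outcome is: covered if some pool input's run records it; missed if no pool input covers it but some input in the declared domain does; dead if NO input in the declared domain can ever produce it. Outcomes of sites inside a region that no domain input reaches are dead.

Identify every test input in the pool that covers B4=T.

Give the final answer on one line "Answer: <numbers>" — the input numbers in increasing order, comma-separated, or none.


input #1 (b=6, x=9): does not record B4=T
input #2 (b=4, x=11): does not record B4=T
input #3 (b=5, x=3): does not record B4=T
input #4 (b=10, x=4): does not record B4=T
input #5 (b=8, x=10): does not record B4=T
input #6 (b=8, x=4): does not record B4=T
Answer: none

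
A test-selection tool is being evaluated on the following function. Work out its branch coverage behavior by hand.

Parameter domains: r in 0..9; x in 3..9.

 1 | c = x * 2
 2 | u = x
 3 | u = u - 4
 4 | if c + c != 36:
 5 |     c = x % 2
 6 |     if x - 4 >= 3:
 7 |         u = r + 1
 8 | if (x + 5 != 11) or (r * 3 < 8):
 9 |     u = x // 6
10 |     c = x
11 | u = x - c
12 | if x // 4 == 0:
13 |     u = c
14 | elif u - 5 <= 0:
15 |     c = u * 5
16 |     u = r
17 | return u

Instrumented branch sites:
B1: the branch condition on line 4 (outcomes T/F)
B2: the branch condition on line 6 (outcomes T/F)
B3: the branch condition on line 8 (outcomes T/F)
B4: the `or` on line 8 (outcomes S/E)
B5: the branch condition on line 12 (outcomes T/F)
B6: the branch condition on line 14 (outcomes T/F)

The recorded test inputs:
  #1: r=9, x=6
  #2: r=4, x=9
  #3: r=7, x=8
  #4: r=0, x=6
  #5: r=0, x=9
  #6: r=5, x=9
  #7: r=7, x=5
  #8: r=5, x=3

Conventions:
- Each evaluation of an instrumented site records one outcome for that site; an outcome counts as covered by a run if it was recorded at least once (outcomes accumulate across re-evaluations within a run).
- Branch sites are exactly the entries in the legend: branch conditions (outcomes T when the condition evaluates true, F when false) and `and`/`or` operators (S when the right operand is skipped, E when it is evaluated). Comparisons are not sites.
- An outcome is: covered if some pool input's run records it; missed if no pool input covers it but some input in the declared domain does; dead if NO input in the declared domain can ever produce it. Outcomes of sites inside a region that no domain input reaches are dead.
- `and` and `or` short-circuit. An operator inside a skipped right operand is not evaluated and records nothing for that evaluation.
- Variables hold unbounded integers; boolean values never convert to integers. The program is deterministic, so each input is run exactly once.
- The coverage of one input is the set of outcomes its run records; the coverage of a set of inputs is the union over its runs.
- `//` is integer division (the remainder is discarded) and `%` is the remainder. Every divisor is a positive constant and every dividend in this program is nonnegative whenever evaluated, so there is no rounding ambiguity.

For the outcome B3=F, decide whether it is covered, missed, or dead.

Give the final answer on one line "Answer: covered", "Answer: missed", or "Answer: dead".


B3=F is recorded by pool input(s) 1 -> covered
Answer: covered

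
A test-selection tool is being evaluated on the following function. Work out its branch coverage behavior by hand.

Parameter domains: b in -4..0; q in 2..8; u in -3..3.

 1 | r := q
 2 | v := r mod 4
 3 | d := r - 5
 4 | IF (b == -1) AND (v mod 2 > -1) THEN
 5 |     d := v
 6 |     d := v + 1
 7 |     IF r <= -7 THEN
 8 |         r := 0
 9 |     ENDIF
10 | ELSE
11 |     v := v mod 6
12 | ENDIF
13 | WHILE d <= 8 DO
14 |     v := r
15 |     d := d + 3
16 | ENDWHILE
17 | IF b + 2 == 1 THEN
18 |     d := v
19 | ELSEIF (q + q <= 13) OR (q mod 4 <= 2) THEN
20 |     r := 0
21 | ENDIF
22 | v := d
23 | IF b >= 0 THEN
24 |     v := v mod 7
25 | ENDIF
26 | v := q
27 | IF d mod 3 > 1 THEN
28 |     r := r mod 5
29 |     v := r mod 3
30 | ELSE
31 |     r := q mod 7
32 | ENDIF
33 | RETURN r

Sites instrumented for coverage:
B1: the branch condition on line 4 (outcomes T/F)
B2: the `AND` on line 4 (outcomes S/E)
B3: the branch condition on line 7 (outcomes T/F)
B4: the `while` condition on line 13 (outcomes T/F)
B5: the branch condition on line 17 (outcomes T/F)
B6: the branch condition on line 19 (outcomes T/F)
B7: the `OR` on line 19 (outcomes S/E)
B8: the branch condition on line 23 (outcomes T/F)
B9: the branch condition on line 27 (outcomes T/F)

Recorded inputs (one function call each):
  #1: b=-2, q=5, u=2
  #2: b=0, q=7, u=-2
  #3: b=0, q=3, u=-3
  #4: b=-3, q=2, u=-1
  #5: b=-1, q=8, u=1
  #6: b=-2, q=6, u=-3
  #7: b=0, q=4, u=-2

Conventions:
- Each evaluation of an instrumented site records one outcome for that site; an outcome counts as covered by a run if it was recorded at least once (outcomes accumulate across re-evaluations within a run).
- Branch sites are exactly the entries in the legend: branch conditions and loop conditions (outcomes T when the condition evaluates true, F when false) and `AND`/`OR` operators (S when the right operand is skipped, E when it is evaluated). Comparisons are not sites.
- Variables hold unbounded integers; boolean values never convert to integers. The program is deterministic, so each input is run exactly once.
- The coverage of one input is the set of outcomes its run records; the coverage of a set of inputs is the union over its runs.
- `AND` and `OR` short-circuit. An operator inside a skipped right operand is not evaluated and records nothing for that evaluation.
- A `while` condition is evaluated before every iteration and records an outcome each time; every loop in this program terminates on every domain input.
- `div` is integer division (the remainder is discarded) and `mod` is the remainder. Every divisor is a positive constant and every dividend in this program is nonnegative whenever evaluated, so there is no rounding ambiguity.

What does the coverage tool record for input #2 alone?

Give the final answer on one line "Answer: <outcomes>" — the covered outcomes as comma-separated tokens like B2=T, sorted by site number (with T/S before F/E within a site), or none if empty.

Running input #2 (b=0, q=7, u=-2), event by event:
  B2->S, B1->F, B4->T, B4->T, B4->T, B4->F, B5->F, B7->E, B6->F, B8->T
  B9->T
as a set, this run covers: B1=F, B2=S, B4=T, B4=F, B5=F, B6=F, B7=E, B8=T, B9=T

Answer: B1=F, B2=S, B4=T, B4=F, B5=F, B6=F, B7=E, B8=T, B9=T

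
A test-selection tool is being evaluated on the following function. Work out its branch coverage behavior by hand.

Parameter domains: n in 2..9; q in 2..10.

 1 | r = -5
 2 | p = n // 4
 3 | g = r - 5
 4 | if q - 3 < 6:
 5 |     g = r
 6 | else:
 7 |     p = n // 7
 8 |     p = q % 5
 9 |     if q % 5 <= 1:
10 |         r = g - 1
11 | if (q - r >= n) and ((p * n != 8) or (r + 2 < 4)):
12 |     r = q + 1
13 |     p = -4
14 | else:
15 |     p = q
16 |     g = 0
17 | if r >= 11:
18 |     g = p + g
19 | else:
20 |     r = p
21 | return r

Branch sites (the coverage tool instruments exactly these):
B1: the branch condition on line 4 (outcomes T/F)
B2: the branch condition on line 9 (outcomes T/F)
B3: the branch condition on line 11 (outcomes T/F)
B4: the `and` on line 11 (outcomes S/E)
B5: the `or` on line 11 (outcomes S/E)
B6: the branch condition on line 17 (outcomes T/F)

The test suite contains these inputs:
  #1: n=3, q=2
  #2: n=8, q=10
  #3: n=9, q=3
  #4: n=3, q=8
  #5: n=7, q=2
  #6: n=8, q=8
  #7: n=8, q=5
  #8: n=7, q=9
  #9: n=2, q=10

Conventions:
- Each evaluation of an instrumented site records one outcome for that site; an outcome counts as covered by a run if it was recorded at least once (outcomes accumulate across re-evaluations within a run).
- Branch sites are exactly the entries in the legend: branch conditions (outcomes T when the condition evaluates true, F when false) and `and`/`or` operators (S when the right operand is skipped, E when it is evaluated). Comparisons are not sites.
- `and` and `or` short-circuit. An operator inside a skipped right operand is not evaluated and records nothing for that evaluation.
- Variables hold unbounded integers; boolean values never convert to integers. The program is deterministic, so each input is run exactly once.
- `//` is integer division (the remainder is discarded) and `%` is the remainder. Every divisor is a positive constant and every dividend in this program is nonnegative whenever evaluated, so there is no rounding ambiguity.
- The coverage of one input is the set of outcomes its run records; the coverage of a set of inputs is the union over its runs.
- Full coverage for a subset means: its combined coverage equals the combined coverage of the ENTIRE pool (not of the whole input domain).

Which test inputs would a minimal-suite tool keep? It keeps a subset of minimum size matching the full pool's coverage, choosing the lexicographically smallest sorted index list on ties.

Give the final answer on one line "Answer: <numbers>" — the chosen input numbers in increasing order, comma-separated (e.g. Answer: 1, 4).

test 1 (n=3, q=2) hits B1=T, B3=T, B4=E, B5=S, B6=F
test 2 (n=8, q=10) hits B1=F, B2=T, B3=T, B4=E, B5=S, B6=T
test 3 (n=9, q=3) hits B1=T, B3=F, B4=S, B6=F
test 4 (n=3, q=8) hits B1=T, B3=T, B4=E, B5=S, B6=F
test 5 (n=7, q=2) hits B1=T, B3=T, B4=E, B5=S, B6=F
test 6 (n=8, q=8) hits B1=T, B3=T, B4=E, B5=S, B6=F
test 7 (n=8, q=5) hits B1=T, B3=T, B4=E, B5=S, B6=F
test 8 (n=7, q=9) hits B1=F, B2=F, B3=T, B4=E, B5=S, B6=F
test 9 (n=2, q=10) hits B1=F, B2=T, B3=T, B4=E, B5=S, B6=T
pool-wide coverage (11 outcomes): B1=T, B1=F, B2=T, B2=F, B3=T, B3=F, B4=S, B4=E, B5=S, B6=T, B6=F
every size-1 subset falls short of the 11 outcomes (best: 6/11)
every size-2 subset falls short of the 11 outcomes (best: 10/11)
size 3: inputs {2, 3, 8} cover all 11 outcomes, and no lexicographically smaller subset of this size does

Answer: 2, 3, 8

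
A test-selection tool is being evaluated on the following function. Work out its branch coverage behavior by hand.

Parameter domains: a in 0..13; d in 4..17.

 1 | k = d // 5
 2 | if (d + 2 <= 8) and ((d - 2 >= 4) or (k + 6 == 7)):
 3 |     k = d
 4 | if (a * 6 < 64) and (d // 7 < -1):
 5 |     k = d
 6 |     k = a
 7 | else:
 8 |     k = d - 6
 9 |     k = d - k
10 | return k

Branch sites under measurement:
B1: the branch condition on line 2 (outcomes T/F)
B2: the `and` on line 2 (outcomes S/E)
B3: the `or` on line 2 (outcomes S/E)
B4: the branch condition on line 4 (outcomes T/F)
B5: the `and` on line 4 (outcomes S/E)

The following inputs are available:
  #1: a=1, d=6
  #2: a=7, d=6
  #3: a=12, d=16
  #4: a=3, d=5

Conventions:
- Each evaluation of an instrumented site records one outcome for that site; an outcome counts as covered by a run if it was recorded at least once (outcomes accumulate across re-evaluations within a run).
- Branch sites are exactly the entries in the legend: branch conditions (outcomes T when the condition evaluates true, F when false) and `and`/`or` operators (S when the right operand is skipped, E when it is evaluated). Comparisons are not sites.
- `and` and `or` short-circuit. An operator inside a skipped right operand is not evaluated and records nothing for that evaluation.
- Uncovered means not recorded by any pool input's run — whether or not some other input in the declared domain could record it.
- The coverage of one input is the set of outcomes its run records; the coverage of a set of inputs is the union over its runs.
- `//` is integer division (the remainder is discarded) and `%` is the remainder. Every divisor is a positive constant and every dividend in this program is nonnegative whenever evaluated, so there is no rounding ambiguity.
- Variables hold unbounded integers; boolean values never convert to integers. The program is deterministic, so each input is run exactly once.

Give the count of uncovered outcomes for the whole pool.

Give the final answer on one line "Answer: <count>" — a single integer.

test 1 (a=1, d=6) hits B1=T, B2=E, B3=S, B4=F, B5=E
test 2 (a=7, d=6) hits B1=T, B2=E, B3=S, B4=F, B5=E
test 3 (a=12, d=16) hits B1=F, B2=S, B4=F, B5=S
test 4 (a=3, d=5) hits B1=T, B2=E, B3=E, B4=F, B5=E
union over the pool: B1=T, B1=F, B2=S, B2=E, B3=S, B3=E, B4=F, B5=S, B5=E
uncovered (1 of 10): B4=T

Answer: 1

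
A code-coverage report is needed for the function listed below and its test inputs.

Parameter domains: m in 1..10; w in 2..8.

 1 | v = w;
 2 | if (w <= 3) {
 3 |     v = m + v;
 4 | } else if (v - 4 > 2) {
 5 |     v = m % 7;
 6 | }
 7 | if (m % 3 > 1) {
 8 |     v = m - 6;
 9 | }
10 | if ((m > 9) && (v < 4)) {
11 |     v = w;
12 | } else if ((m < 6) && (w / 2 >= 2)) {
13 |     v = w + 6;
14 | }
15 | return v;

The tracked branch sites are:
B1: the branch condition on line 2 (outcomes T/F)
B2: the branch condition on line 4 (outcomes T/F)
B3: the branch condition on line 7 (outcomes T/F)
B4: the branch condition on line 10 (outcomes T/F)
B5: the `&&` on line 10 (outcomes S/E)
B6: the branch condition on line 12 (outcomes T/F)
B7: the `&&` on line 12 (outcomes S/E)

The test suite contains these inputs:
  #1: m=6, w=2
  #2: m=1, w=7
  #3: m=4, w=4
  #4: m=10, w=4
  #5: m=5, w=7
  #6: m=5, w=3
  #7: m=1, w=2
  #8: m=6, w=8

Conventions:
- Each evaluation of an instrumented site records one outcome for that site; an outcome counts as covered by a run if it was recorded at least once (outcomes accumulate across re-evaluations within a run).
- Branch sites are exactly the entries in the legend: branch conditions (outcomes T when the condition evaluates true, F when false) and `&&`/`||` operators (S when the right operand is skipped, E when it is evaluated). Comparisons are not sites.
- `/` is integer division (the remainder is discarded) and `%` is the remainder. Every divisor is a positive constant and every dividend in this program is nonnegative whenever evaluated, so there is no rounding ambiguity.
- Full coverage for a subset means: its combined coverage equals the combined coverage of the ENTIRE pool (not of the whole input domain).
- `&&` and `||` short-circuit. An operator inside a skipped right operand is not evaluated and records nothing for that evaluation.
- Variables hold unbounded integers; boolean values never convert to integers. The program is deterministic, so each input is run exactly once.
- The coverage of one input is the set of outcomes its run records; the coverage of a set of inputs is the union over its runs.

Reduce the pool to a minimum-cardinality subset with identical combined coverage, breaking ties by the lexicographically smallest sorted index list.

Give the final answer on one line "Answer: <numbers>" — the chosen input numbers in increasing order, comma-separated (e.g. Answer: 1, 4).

input #1 (m=6, w=2): events B1->T, B3->F, B5->S, B4->F, B7->S, B6->F; covers B1=T, B3=F, B4=F, B5=S, B6=F, B7=S
input #2 (m=1, w=7): events B1->F, B2->T, B3->F, B5->S, B4->F, B7->E, B6->T; covers B1=F, B2=T, B3=F, B4=F, B5=S, B6=T, B7=E
input #3 (m=4, w=4): events B1->F, B2->F, B3->F, B5->S, B4->F, B7->E, B6->T; covers B1=F, B2=F, B3=F, B4=F, B5=S, B6=T, B7=E
input #4 (m=10, w=4): events B1->F, B2->F, B3->F, B5->E, B4->F, B7->S, B6->F; covers B1=F, B2=F, B3=F, B4=F, B5=E, B6=F, B7=S
input #5 (m=5, w=7): events B1->F, B2->T, B3->T, B5->S, B4->F, B7->E, B6->T; covers B1=F, B2=T, B3=T, B4=F, B5=S, B6=T, B7=E
input #6 (m=5, w=3): events B1->T, B3->T, B5->S, B4->F, B7->E, B6->F; covers B1=T, B3=T, B4=F, B5=S, B6=F, B7=E
input #7 (m=1, w=2): events B1->T, B3->F, B5->S, B4->F, B7->E, B6->F; covers B1=T, B3=F, B4=F, B5=S, B6=F, B7=E
input #8 (m=6, w=8): events B1->F, B2->T, B3->F, B5->S, B4->F, B7->S, B6->F; covers B1=F, B2=T, B3=F, B4=F, B5=S, B6=F, B7=S
union over all inputs: B1=T, B1=F, B2=T, B2=F, B3=T, B3=F, B4=F, B5=S, B5=E, B6=T, B6=F, B7=S, B7=E (13 outcomes)
size 1 is not enough: best union over all size-1 subsets is 7/13
size 2 is not enough: best union over all size-2 subsets is 12/13
inputs {1, 4, 5} (size 3) cover everything; no size-3 subset with a lexicographically smaller index list covers all 13

Answer: 1, 4, 5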